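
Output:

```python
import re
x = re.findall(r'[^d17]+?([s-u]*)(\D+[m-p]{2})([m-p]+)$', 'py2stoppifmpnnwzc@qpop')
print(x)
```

[('st', 'oppifmpnnwzc@qpo', 'p')]

The pattern matches one or more of any character except [d17] (lazy); then zero or more of a character in [s-u] (captured); then one or more of a non-digit, then exactly 2 of a character in [m-p] (captured); then one or more of a character in [m-p] (captured); then anchored at the end.
Walking the string: at [0:22] match 'py2stoppifmpnnwzc@qpop', groups = ('st', 'oppifmpnnwzc@qpo', 'p').
Multiple groups make `findall` return tuples — one 3-tuple for the one match.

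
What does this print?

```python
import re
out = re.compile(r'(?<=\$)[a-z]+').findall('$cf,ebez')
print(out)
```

['cf']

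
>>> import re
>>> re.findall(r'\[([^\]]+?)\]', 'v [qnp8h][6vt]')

One capturing group, so `findall` returns just the captured substring from each match — 2 in all.

['qnp8h', '6vt']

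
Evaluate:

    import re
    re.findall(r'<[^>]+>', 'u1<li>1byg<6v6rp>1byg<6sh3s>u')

['<li>', '<6v6rp>', '<6sh3s>']

Walking the string: at [2:6] → '<li>'; at [10:17] → '<6v6rp>'; at [21:28] → '<6sh3s>'.
`findall` yields the raw match text (3 of them) because the pattern has no groups.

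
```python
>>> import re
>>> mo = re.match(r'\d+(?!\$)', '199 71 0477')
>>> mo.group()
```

With `match`, the pattern is implicitly anchored at the beginning.
The match spans [0:3] → '199'.

'199'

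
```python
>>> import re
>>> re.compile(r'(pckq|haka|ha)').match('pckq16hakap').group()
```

With `match`, the pattern is implicitly anchored at the beginning.
The match spans [0:4] → 'pckq'.

'pckq'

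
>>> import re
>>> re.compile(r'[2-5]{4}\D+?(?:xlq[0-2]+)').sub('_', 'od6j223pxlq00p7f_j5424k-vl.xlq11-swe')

'od6j223pxlq00p7f_j_-swe'

This matches exactly 4 of a character in [2-5], then one or more of a non-digit (lazy); then the literal 'xl', then the literal 'q', then one or more of a character in [0-2] (non-capturing group).
Matches: at [18:32] → '5424k-vl.xlq11'.
Every occurrence is swapped for '_'.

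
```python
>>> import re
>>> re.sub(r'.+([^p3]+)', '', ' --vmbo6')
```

Each match is replaced by ''.

''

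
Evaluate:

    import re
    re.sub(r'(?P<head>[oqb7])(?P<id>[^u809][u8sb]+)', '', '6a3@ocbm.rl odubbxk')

'6a3@m.rl xk'

This matches one of [oqb7] (captured as 'head'); then any character except [u809], then one or more of one of [u8sb] (captured as 'id').
Every occurrence is swapped for ''.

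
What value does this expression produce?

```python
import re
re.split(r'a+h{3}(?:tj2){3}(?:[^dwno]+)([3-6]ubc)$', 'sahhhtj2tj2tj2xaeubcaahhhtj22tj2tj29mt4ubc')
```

['s', '4ubc', '']

This matches one or more of a literal 'a', then exactly 3 of a literal 'h', then the literal 'tj2' repeated 3 times; then one or more of any character except [dwno] (non-capturing group); then a character in [3-6], then the literal 'ubc' (captured); then anchored at the end.
`re.split` interleaves the captured-group text with the surrounding fragments.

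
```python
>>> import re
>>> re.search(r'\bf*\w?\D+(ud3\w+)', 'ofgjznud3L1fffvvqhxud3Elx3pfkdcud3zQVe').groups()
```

('ud3L1fffvvqhxud3Elx3pfkdcud3zQVe',)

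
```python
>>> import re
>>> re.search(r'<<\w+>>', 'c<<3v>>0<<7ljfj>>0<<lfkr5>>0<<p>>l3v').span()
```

Unlike `match`, `search` isn't anchored — it looks for the pattern anywhere in the string.
The match spans [1:7] → '<<3v>>'.

(1, 7)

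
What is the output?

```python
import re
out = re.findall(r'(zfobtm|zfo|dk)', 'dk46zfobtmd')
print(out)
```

['dk', 'zfobtm']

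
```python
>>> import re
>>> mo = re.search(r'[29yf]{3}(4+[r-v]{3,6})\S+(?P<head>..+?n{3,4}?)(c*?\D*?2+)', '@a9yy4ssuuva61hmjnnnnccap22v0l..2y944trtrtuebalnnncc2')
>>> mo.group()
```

'9yy4ssuuva61hmjnnnnccap22v0l..2y944trtrtuebalnnncc2'

The match spans [2:53] → '9yy4ssuuva61hmjnnnnccap22v0l..2y944trtrtuebalnnncc2'.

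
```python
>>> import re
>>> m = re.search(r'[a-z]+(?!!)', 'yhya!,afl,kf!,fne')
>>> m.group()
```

'yhy'

`(?!…)`/`(?<!…)` only lets a position through if the neighbouring text does NOT match; no characters are consumed.
`re.search` scans for the first position where the pattern succeeds.
The match spans [0:3] → 'yhy'.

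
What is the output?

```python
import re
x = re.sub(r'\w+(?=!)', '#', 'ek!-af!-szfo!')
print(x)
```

The lookaround is zero-width — it requires the adjacent text to match without consuming it, so the asserted text isn't part of the match.
Matches: at [0:2] → 'ek'; at [4:6] → 'af'; at [8:12] → 'szfo'.
Every occurrence is swapped for '#'.

#!-#!-#!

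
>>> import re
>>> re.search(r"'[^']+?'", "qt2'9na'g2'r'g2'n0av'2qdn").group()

"'9na'"

`search` walks the string left to right and returns the first match it finds.
The match spans [3:8] → "'9na'".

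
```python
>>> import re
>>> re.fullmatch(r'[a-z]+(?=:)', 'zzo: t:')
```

The `(?=…)`/`(?<=…)` assertion just peeks at neighbouring text; it doesn't advance the match position.
`re.fullmatch` requires the pattern to consume the entire string.
Here the string isn't matched end-to-end, so the call returns None.

None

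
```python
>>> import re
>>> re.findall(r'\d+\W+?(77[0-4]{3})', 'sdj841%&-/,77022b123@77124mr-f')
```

['77022', '77124']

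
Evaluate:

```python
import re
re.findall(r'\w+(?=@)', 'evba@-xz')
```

['evba']

Lookahead/lookbehind check context without consuming it, so the matched span excludes the asserted characters.
Walking the string: at [0:4] → 'evba'.
Since nothing is captured, `findall` lists the 1 matched substring directly.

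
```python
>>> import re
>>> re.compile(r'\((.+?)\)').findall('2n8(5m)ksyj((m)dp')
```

Because the quantifier is non-greedy, it stops expanding at the earliest point where the rest of the pattern can succeed.
Because there's exactly one group, `findall` drops the full match and keeps group 1 from each hit.

['5m', '(m']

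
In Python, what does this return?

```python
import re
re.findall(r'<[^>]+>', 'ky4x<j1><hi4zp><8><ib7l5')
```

With no groups in the pattern, `findall` gives back each whole match — 3 here.

['<j1>', '<hi4zp>', '<8>']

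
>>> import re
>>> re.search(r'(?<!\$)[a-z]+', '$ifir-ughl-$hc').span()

A negative assertion filters positions out without eating any characters.
`re.search` scans for the first position where the pattern succeeds.
The match spans [2:5] → 'fir'.

(2, 5)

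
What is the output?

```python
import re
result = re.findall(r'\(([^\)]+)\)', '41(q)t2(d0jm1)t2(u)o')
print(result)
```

Walking the string: at [2:5] match '(q)', group 1 = 'q'; at [7:14] match '(d0jm1)', group 1 = 'd0jm1'; at [16:19] match '(u)', group 1 = 'u'.
One capturing group, so `findall` returns just the captured substring from each match — 3 in all.

['q', 'd0jm1', 'u']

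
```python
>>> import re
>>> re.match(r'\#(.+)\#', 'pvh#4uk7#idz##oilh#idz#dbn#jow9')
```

None

`re.match` only tries the pattern at the start of the string.
Here the string doesn't start with a match, so the call returns None.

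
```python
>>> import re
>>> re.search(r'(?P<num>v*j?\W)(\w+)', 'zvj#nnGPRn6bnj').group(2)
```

'nnGPRn6bnj'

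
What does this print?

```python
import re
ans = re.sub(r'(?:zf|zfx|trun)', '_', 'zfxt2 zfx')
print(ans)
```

_xt2 _x

Alternation isn't longest-match — the leftmost alternative that fits at this position is chosen.
Matches: at [0:2] → 'zf'; at [6:8] → 'zf'.
Every occurrence is swapped for '_'.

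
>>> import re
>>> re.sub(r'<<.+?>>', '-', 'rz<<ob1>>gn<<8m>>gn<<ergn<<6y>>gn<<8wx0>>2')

'rz-gn-gn-gn-2'

`sub` substitutes '-' at each match site.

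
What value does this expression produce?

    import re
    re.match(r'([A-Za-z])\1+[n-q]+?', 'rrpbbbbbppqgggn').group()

`re.match` won't scan ahead — the pattern has to work from the very first character.
The match spans [0:3] → 'rrp'.

'rrp'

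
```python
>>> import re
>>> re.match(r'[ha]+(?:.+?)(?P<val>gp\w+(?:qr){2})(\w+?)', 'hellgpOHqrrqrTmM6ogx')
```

None

`re.match` won't scan ahead — the pattern has to work from the very first character.
Here position 0 doesn't satisfy it, so the call returns None.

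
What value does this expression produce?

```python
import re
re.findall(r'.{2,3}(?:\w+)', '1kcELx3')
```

This matches 2 to 3 of any character; then one or more of a word character (non-capturing group).
Scanning left to right: at [0:7] → '1kcELx3'.
Since nothing is captured, `findall` lists the 1 matched substring directly.

['1kcELx3']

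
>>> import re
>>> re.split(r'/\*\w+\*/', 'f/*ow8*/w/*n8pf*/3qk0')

['f', 'w', '3qk0']

Matches to split on: at [1:8] → '/*ow8*/'; at [9:17] → '/*n8pf*/'.
Each match becomes a cut point; 3 segments remain.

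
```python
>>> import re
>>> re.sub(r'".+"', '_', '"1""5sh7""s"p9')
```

'_p9'

Matches: at [0:12] → '"1""5sh7""s"'.
Each match is replaced by '_'.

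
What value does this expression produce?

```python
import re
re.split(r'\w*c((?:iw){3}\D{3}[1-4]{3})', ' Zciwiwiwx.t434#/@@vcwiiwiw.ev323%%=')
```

[' ', 'iwiwiwx.t434', '#/@@vcwiiwiw.ev323%%=']

This matches zero or more of a word character, then a literal 'c'; then the literal 'iw' repeated 3 times, then exactly 3 of a non-digit, then exactly 3 of a character in [1-4] (captured).
With a capturing group present, the delimiter's captured portion is kept in the result list.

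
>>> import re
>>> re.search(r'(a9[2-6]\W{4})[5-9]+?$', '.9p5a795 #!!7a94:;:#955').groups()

This matches the literal 'a9', then a character in [2-6], then exactly 4 of a non-word character (captured); then one or more of a character in [5-9] (lazy); then anchored at the end.
`re.search` scans for the first position where the pattern succeeds.
The match spans [13:23] → 'a94:;:#955'.
Captured: group 1 = 'a94:;:#'.

('a94:;:#',)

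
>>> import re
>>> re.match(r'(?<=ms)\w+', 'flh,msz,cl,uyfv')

None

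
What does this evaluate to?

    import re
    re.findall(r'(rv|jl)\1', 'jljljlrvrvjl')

['jl', 'rv']

The backreference `\1` re-matches whatever the first group consumed, character for character.
With a single group, `findall` returns only what that group captured — 2 items.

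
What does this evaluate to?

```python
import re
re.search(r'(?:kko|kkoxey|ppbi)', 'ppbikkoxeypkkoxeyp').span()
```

(0, 4)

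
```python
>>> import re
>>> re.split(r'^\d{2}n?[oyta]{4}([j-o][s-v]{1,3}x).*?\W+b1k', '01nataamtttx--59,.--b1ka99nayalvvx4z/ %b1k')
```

With the lazy modifier that quantifier settles for the fewest repetitions that let the rest of the pattern succeed (the atoms after it are unaffected and can still be greedy).
The group in the pattern means `split` returns the separators' captures alongside the pieces.

['', 'mtttx', 'a99nayalvvx4z/ %b1k']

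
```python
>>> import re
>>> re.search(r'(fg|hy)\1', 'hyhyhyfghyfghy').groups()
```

After group 1 captures some text, `\1` only succeeds where that same text appears again.
`re.search` tries every starting position until one works.
The match spans [0:4] → 'hyhy'.
Captured: group 1 = 'hy'.

('hy',)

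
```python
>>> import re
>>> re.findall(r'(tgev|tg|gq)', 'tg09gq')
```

`findall` collects group 1 from each match (2 total).

['tg', 'gq']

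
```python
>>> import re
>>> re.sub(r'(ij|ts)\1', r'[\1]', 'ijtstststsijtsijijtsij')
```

The backreference `\1` re-matches whatever the first group consumed, character for character.
Matches: at [2:6] → 'tsts'; at [6:10] → 'tsts'; at [14:18] → 'ijij'.
Each match is replaced using the text its own group 1 captured.

'ij[ts][ts]ijts[ij]tsij'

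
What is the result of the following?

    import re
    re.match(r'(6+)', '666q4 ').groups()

This matches one or more of a literal '6' (captured).
With `match`, the pattern is implicitly anchored at the beginning.
The match spans [0:3] → '666'.
Captured: group 1 = '666'.

('666',)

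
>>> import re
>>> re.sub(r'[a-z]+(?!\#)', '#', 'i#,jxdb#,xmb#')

'i#,#b#,#b#'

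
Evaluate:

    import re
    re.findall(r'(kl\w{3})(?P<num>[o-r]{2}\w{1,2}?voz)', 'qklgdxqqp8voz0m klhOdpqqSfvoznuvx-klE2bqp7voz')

This matches the literal 'kl', then exactly 3 of a word character (captured); then exactly 2 of a character in [o-r], then 1 to 2 of a word character (lazy), then the literal 'voz' (captured as 'num').
With 2 capturing groups, `findall` returns a 2-tuple per match.

[('klgdx', 'qqp8voz'), ('klE2b', 'qp7voz')]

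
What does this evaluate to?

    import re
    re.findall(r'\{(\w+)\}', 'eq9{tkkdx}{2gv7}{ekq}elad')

['tkkdx', '2gv7', 'ekq']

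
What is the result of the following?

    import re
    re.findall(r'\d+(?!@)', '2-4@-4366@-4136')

The negative lookahead/lookbehind blocks any match where the forbidden context is present.
No capturing groups, so `findall` returns the 3 full match strings.

['2', '436', '4136']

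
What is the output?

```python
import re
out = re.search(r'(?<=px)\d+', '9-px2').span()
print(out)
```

Lookahead/lookbehind check context without consuming it, so the matched span excludes the asserted characters.
The match spans [4:5] → '2'.

(4, 5)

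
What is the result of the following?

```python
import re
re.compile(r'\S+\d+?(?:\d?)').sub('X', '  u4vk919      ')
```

This matches one or more of a non-whitespace character; then one or more of a digit (lazy); then optionally a digit (non-capturing group).
Matches: at [2:9] → 'u4vk919'.
`sub` substitutes 'X' at each match site.

'  X      '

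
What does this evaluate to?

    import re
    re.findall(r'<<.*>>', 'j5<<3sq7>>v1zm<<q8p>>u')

['<<3sq7>>v1zm<<q8p>>']

Since nothing is captured, `findall` lists the 1 matched substring directly.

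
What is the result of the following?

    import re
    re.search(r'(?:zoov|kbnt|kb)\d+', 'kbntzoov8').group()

'zoov8'

The match spans [4:9] → 'zoov8'.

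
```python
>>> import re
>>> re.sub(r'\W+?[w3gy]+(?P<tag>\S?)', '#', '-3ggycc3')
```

'#c3'

Pattern: one or more of a non-word character (lazy), then one or more of one of [w3gy]; then optionally a non-whitespace character (captured as 'tag').
Matches: at [0:6] → '-3ggyc'.
Every occurrence is swapped for '#'.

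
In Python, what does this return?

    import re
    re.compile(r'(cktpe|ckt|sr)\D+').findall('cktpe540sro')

['ckt', 'sr']

`findall` collects group 1 from each match (2 total).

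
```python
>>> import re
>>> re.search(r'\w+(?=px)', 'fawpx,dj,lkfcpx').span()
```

(0, 3)

Lookahead/lookbehind check context without consuming it, so the matched span excludes the asserted characters.
`re.search` scans for the first position where the pattern succeeds.
The match spans [0:3] → 'faw'.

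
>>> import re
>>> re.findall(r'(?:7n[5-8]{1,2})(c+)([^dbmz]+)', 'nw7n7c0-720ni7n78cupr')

This matches the literal '7n', then 1 to 2 of a character in [5-8] (non-capturing group); then one or more of a literal 'c' (captured); then one or more of any character except [dbmz] (captured).
2 groups means the one result is a tuple of 2 captured strings — 1 here.

[('c', '0-720ni7n78cupr')]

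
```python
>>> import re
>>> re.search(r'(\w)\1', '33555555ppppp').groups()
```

('3',)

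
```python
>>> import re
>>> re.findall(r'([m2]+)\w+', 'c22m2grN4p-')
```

['22m2']

The pattern matches one or more of one of [m2] (captured); then one or more of a word character.
Matches: at [1:10] match '22m2grN4p', group 1 = '22m2'.
With a single group, `findall` returns only what that group captured — 1 item.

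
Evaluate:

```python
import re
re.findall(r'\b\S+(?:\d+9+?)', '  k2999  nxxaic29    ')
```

Pattern: a word boundary (`\b`, zero-width); then one or more of a non-whitespace character; then one or more of a digit, then one or more of the literal '9' (lazy) (non-capturing group).
Scanning left to right: at [2:7] → 'k2999'; at [9:17] → 'nxxaic29'.
With no groups in the pattern, `findall` gives back each whole match — 2 here.

['k2999', 'nxxaic29']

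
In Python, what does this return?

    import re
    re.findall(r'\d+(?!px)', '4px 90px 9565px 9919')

['9', '956', '9919']

A negative assertion filters positions out without eating any characters.
`findall` yields the raw match text (3 of them) because the pattern has no groups.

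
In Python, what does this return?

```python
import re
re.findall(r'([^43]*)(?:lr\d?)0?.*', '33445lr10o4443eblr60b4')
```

['5']

The pattern matches zero or more of any character except [43] (captured); then the literal 'lr', then optionally a digit (non-capturing group); then optionally a literal '0', then zero or more of any character.
With a single group, `findall` returns only what that group captured — 1 item.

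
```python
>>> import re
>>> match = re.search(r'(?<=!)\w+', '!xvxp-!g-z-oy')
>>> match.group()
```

'xvxp'

The positive lookaround only admits positions where the adjacent text matches; those characters stay outside the span.
`re.search` scans for the first position where the pattern succeeds.
The match spans [1:5] → 'xvxp'.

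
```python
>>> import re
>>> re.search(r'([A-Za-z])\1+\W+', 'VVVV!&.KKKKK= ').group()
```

After group 1 captures some text, `\1` only succeeds where that same text appears again.
The match spans [0:7] → 'VVVV!&.'.

'VVVV!&.'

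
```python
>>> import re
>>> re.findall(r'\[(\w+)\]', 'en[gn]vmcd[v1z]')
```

['gn', 'v1z']

Walking the string: at [2:6] match '[gn]', group 1 = 'gn'; at [10:15] match '[v1z]', group 1 = 'v1z'.
Because there's exactly one group, `findall` drops the full match and keeps group 1 from each hit.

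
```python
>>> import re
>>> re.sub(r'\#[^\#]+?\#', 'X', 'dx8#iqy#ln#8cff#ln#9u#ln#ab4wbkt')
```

'dx8XlnXlnXln#ab4wbkt'

Matches: at [3:8] → '#iqy#'; at [10:16] → '#8cff#'; at [18:22] → '#9u#'.
`sub` substitutes 'X' at each match site.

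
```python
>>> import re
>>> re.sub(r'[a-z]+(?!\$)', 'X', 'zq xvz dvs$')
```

Because the assertion is negative and zero-width, positions next to the forbidden text are skipped.
Matches: at [0:2] → 'zq'; at [3:6] → 'xvz'; at [7:9] → 'dv'.
Every occurrence is swapped for 'X'.

'X X Xs$'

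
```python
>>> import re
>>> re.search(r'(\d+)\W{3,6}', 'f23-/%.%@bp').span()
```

(1, 9)

This matches one or more of a digit (captured); then 3 to 6 of a non-word character.
`re.search` tries every starting position until one works.
The match spans [1:9] → '23-/%.%@'.
Captured: group 1 = '23'.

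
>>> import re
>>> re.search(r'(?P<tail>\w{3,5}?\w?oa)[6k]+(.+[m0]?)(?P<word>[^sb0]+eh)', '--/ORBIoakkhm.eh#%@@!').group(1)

'ORBIoa'

The match spans [3:16] → 'ORBIoakkhm.eh'.
Captured: group 1 = 'ORBIoa', group 2 = 'hm', group 3 = '.eh'.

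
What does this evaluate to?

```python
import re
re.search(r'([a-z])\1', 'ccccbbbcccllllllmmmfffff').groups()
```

('c',)

The match spans [0:2] → 'cc'.
Captured: group 1 = 'c'.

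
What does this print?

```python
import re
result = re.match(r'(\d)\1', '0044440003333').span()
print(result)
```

(0, 2)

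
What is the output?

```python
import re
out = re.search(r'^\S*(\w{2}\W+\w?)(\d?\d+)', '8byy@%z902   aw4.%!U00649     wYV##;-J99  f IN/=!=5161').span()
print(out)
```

(0, 10)

This matches anchored at the start of the string; then zero or more of a non-whitespace character; then exactly 2 of a word character, then one or more of a non-word character, then optionally a word character (captured); then optionally a digit, then one or more of a digit (captured).
`search` walks the string left to right and returns the first match it finds.
The match spans [0:10] → '8byy@%z902'.
Captured: group 1 = 'yy@%z', group 2 = '902'.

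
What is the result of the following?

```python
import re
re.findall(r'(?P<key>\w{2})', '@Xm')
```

The pattern matches exactly 2 of a word character (captured as 'key').
Scanning left to right: at [1:3] match 'Xm', group 1 = 'Xm'.
Because there's exactly one group, `findall` drops the full match and keeps group 1 from the one hit.

['Xm']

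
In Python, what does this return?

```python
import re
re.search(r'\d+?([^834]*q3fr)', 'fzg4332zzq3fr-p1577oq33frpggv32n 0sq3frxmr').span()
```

The pattern matches one or more of a digit (lazy); then zero or more of any character except [834], then the literal 'q3', then the literal 'fr' (captured).
Unlike `match`, `search` isn't anchored — it looks for the pattern anywhere in the string.
The match spans [3:13] → '4332zzq3fr'.
Captured: group 1 = '2zzq3fr'.

(3, 13)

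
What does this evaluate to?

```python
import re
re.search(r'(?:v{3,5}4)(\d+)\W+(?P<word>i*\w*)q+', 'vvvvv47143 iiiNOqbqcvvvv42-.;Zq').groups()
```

('7143', 'iiiNOqb')

The match spans [0:19] → 'vvvvv47143 iiiNOqbq'.
Captured: group 1 = '7143', group 2 = 'iiiNOqb'.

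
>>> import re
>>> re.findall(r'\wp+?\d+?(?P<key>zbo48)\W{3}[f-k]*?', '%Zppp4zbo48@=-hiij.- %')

['zbo48']

This matches a word character, then one or more of the literal 'p' (lazy), then one or more of a digit (lazy); then the literal 'zbo', then the literal '48' (captured as 'key'); then exactly 3 of a non-word character, then zero or more of a character in [f-k] (lazy).
Walking the string: at [1:14] match 'Zppp4zbo48@=-', group 1 = 'zbo48'.
With a single group, `findall` returns only what that group captured — 1 item.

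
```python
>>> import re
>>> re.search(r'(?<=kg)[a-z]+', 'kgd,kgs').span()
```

The positive lookaround only admits positions where the adjacent text matches; those characters stay outside the span.
Unlike `match`, `search` isn't anchored — it looks for the pattern anywhere in the string.
The match spans [2:3] → 'd'.

(2, 3)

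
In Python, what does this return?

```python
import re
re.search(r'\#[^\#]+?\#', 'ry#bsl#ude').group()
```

'#bsl#'

The match spans [2:7] → '#bsl#'.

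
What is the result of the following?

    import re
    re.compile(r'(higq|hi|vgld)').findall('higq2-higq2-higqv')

['higq', 'higq', 'higq']

Branches in `(...|...)` are attempted left-to-right; the first branch that allows the whole pattern to succeed is taken.
With a single group, `findall` returns only what that group captured — 3 items.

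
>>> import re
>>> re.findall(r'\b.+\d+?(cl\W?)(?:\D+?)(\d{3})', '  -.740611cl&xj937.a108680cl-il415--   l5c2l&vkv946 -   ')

The pattern matches a word boundary (`\b`, zero-width); then one or more of any character; then one or more of a digit (lazy); then the literal 'cl', then optionally a non-word character (captured); then one or more of a non-digit (lazy) (non-capturing group); then exactly 3 of a digit (captured).
2 groups means the one result is a tuple of 2 captured strings — 1 here.

[('cl-', '415')]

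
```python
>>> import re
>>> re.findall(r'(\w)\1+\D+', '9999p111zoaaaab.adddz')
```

['9', '1']

`\1` is not a pattern — it's the concrete string captured by group 1, re-applied verbatim.
With a single group, `findall` returns only what that group captured — 2 items.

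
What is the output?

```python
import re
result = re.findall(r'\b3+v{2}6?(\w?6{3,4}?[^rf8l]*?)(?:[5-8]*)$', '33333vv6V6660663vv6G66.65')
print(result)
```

['V6660663vv6G66.']

This matches a word boundary (`\b`, zero-width); then one or more of a literal '3', then exactly 2 of the literal 'v', then optionally the literal '6'; then optionally a word character, then 3 to 4 of a literal '6' (lazy), then zero or more of any character except [rf8l] (lazy) (captured); then zero or more of a character in [5-8] (non-capturing group); then anchored at the end.
A non-greedy quantifier consumes as few characters as it can — just enough that the remainder of the pattern still matches from where it stops; whatever follows it matches normally.
Walking the string: at [0:25] match '33333vv6V6660663vv6G66.65', group 1 = 'V6660663vv6G66.'.
`findall` collects group 1 from the one match (1 total).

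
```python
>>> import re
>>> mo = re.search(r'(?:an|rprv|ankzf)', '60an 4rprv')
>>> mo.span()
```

(2, 4)

Unlike `match`, `search` isn't anchored — it looks for the pattern anywhere in the string.
The match spans [2:4] → 'an'.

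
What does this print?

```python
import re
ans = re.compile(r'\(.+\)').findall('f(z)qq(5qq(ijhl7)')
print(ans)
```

With no groups in the pattern, `findall` gives back each whole match — 1 here.

['(z)qq(5qq(ijhl7)']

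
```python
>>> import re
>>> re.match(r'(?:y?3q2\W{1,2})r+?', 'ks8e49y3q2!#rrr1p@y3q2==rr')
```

None

Pattern: optionally a literal 'y', then the literal '3q2', then 1 to 2 of a non-word character (non-capturing group); then one or more of a literal 'r' (lazy).
`match` is anchored at position 0; if the pattern doesn't fit there, it returns None.
Here the pattern fails at index 0, so the call returns None.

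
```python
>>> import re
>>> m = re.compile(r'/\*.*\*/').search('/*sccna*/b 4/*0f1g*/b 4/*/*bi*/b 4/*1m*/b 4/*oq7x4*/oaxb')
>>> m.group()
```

The match spans [0:52] → '/*sccna*/b 4/*0f1g*/b 4/*/*bi*/b 4/*1m*/b 4/*oq7x4*/'.

'/*sccna*/b 4/*0f1g*/b 4/*/*bi*/b 4/*1m*/b 4/*oq7x4*/'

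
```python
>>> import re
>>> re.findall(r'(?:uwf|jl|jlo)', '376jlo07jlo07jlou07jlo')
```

Alternation isn't longest-match — the leftmost alternative that fits at this position is chosen.
Scanning left to right: at [3:5] → 'jl'; at [8:10] → 'jl'; at [13:15] → 'jl'; at [19:21] → 'jl'.
No capturing groups, so `findall` returns the 4 full match strings.

['jl', 'jl', 'jl', 'jl']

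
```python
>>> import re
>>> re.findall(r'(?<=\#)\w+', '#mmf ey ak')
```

['mmf']

The positive lookaround only admits positions where the adjacent text matches; those characters stay outside the span.
Walking the string: at [1:4] → 'mmf'.
Since nothing is captured, `findall` lists the 1 matched substring directly.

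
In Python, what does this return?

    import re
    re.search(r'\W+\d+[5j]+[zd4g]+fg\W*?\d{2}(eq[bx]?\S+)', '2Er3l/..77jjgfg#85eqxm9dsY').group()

'/..77jjgfg#85eqxm9dsY'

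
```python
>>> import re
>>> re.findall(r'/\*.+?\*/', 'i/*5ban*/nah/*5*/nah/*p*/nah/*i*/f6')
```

Scanning left to right: at [1:9] → '/*5ban*/'; at [12:17] → '/*5*/'; at [20:25] → '/*p*/'; at [28:33] → '/*i*/'.
No capturing groups, so `findall` returns the 4 full match strings.

['/*5ban*/', '/*5*/', '/*p*/', '/*i*/']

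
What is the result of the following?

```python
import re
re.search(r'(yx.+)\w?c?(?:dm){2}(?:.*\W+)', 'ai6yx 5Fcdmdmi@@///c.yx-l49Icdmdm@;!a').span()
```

(3, 36)

Pattern: the literal 'yx', then one or more of any character (captured); then optionally a word character, then optionally the literal 'c', then the literal 'dm' repeated 2 times; then zero or more of any character, then one or more of a non-word character (non-capturing group).
The match spans [3:36] → 'yx 5Fcdmdmi@@///c.yx-l49Icdmdm@;!'.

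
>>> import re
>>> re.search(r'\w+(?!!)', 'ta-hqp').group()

The negative lookaround is zero-width — it rules out positions where the adjacent text would match, without consuming anything.
The match spans [0:2] → 'ta'.

'ta'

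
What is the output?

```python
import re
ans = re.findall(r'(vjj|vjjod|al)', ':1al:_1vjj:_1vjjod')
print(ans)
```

Alternation tries branches left to right and keeps the first one that lets the overall match succeed at that position.
Matches: at [2:4] match 'al', group 1 = 'al'; at [7:10] match 'vjj', group 1 = 'vjj'; at [13:16] match 'vjj', group 1 = 'vjj'.
One capturing group, so `findall` returns just the captured substring from each match — 3 in all.

['al', 'vjj', 'vjj']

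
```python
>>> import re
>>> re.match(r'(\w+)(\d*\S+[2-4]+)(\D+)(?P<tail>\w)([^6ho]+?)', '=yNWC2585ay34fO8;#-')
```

None

`match` is anchored at position 0; if the pattern doesn't fit there, it returns None.
Here the pattern fails at index 0, so the call returns None.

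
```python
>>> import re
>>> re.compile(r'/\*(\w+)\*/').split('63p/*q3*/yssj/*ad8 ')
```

Matches to split on: at [3:9] → '/*q3*/'.
The group in the pattern means `split` returns the separators' captures alongside the pieces.

['63p', 'q3', 'yssj/*ad8 ']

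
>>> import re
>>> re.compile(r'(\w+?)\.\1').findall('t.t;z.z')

After group 1 captures some text, `\1` only succeeds where that same text appears again.
With a single group, `findall` returns only what that group captured — 2 items.

['t', 'z']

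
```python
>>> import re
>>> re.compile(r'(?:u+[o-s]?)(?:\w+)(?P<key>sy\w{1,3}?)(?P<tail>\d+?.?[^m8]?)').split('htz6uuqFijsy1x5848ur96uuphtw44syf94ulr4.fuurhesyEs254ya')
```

Pattern: one or more of the literal 'u', then optionally a character in [o-s] (non-capturing group); then one or more of a word character (non-capturing group); then the literal 'sy', then 1 to 3 of a word character (lazy) (captured as 'key'); then one or more of a digit (lazy), then optionally any character, then optionally any character except [m8] (captured as 'tail').
The `?` after the quantifier makes it lazy — it takes as little as possible before letting the rest of the pattern try.
Matches to split on: at [4:36] → 'uuqFijsy1x5848ur96uuphtw44syf94u'; at [41:53] → 'uurhesyEs254'.
`re.split` interleaves the captured-group text with the surrounding fragments.

['htz6', 'syf', '94u', 'lr4.f', 'syEs', '254', 'ya']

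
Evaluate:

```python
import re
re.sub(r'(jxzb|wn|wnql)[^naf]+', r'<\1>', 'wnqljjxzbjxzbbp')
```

'<wn>'

Alternation tries branches left to right and keeps the first one that lets the overall match succeed at that position.
The replacement refers to a captured group, so each match is rewritten using its own captured text.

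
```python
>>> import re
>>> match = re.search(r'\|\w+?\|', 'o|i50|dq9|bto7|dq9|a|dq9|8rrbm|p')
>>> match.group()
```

`re.search` scans for the first position where the pattern succeeds.
The match spans [1:6] → '|i50|'.

'|i50|'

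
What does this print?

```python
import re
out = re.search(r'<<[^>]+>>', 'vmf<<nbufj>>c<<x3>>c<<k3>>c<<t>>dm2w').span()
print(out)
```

The match spans [3:12] → '<<nbufj>>'.

(3, 12)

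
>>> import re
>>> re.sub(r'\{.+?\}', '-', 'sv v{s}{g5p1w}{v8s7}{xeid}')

Because the quantifier is non-greedy, it stops expanding at the earliest point where the rest of the pattern can succeed.
Matches: at [4:7] → '{s}'; at [7:14] → '{g5p1w}'; at [14:20] → '{v8s7}'; at [20:26] → '{xeid}'.
`sub` substitutes '-' at each match site.

'sv v----'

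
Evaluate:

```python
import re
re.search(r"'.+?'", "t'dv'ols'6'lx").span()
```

(1, 5)

The match spans [1:5] → "'dv'".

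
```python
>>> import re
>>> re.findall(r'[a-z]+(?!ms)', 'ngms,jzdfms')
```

['ngms', 'jzdfms']

The negative lookahead/lookbehind blocks any match where the forbidden context is present.
Scanning left to right: at [0:4] → 'ngms'; at [5:11] → 'jzdfms'.
Since nothing is captured, `findall` lists the 2 matched substrings directly.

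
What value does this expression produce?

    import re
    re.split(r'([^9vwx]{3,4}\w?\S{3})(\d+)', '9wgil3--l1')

['9w', 'gil3--l', '1', '']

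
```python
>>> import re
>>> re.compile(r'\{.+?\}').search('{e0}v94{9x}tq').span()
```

The `?` after the quantifier makes it lazy — it takes as little as possible before letting the rest of the pattern try.
`re.search` scans for the first position where the pattern succeeds.
The match spans [0:4] → '{e0}'.

(0, 4)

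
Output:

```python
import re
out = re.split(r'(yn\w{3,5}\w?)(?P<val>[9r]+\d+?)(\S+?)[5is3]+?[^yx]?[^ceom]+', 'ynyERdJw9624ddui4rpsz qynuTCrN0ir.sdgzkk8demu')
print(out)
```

['', 'ynyERdJw', '96', '24ddu', 'emu']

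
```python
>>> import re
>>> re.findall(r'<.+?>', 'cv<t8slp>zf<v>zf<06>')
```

A non-greedy quantifier consumes as few characters as it can — just enough that the remainder of the pattern still matches from where it stops; whatever follows it matches normally.
Matches: at [2:9] → '<t8slp>'; at [11:14] → '<v>'; at [16:20] → '<06>'.
Since nothing is captured, `findall` lists the 3 matched substrings directly.

['<t8slp>', '<v>', '<06>']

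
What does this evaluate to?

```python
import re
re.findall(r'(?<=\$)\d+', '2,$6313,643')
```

Because the assertion is zero-width, the text it checks is not consumed and won't appear in the result.
Walking the string: at [3:7] → '6313'.
No capturing groups, so `findall` returns the 1 full match string.

['6313']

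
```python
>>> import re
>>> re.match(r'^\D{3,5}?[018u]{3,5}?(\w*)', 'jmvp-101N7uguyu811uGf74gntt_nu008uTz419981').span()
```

(0, 42)

`match` is anchored at position 0; if the pattern doesn't fit there, it returns None.
The match spans [0:42] → 'jmvp-101N7uguyu811uGf74gntt_nu008uTz419981'.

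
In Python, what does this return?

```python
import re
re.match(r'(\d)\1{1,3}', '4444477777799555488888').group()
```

'4444'

`\1` is not a pattern — it's the concrete string captured by group 1, re-applied verbatim.
`re.match` only tries the pattern at the start of the string.
The match spans [0:4] → '4444'.
Captured: group 1 = '4'.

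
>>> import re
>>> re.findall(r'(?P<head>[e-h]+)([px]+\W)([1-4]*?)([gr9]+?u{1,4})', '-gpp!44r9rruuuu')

Pattern: one or more of a character in [e-h] (captured as 'head'); then one or more of one of [px], then a non-word character (captured); then zero or more of a character in [1-4] (lazy) (captured); then one or more of one of [gr9] (lazy), then 1 to 4 of a literal 'u' (captured).
Scanning left to right: at [1:15] match 'gpp!44r9rruuuu', groups = ('g', 'pp!', '44', 'r9rruuuu').
4 groups means the one result is a tuple of 4 captured strings — 1 here.

[('g', 'pp!', '44', 'r9rruuuu')]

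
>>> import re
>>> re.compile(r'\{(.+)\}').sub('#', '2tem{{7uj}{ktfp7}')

`sub` substitutes '#' at each match site.

'2tem#'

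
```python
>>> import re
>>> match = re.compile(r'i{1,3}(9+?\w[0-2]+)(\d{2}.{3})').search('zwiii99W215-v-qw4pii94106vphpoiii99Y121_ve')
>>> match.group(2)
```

'15-v-'

This matches 1 to 3 of a literal 'i'; then one or more of the literal '9' (lazy), then a word character, then one or more of a character in [0-2] (captured); then exactly 2 of a digit, then exactly 3 of any character (captured).
`re.search` scans for the first position where the pattern succeeds.
The match spans [2:14] → 'iii99W215-v-'.
Captured: group 1 = '99W2', group 2 = '15-v-'.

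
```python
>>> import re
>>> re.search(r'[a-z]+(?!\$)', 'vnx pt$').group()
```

`(?!…)`/`(?<!…)` only lets a position through if the neighbouring text does NOT match; no characters are consumed.
`re.search` tries every starting position until one works.
The match spans [0:3] → 'vnx'.

'vnx'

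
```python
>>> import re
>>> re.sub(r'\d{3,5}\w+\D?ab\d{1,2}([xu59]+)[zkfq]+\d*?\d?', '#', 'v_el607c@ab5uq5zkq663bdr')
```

This matches 3 to 5 of a digit, then one or more of a word character; then optionally a non-digit, then the literal 'ab', then 1 to 2 of a digit; then one or more of one of [xu59] (captured); then one or more of one of [zkfq], then zero or more of a digit (lazy), then optionally a digit.
Matches: at [4:15] → '607c@ab5uq5'.
`sub` substitutes '#' at each match site.

'v_el#zkq663bdr'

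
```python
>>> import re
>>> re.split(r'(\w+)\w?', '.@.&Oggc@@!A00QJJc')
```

['.@.&', 'Oggc', '@@!', 'A00QJJc', '']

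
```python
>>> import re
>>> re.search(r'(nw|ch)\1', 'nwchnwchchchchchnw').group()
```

'chch'

The backreference `\1` re-matches whatever the first group consumed, character for character.
`re.search` scans for the first position where the pattern succeeds.
The match spans [6:10] → 'chch'.
Captured: group 1 = 'ch'.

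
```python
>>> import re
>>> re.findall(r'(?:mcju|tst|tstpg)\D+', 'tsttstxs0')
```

Walking the string: at [0:8] → 'tsttstxs'.
With no groups in the pattern, `findall` gives back each whole match — 1 here.

['tsttstxs']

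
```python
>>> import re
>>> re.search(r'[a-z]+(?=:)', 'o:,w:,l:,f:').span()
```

(0, 1)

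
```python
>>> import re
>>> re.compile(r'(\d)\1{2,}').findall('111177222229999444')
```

['1', '2', '9', '4']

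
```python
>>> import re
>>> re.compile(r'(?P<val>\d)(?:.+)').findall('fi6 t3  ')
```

['6']

The pattern matches a digit (captured as 'val'); then one or more of any character (non-capturing group).
Matches: at [2:8] match '6 t3  ', group 1 = '6'.
Because there's exactly one group, `findall` drops the full match and keeps group 1 from the one hit.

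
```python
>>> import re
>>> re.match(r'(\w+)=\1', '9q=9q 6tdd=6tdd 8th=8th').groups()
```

('9q',)

The match spans [0:5] → '9q=9q'.
Captured: group 1 = '9q'.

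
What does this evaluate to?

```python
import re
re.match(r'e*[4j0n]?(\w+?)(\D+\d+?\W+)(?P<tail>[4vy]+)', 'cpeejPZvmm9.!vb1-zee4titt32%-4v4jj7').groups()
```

This matches zero or more of the literal 'e', then optionally one of [4j0n]; then one or more of a word character (lazy) (captured); then one or more of a non-digit, then one or more of a digit (lazy), then one or more of a non-word character (captured); then one or more of one of [4vy] (captured as 'tail').
A non-greedy quantifier consumes as few characters as it can — just enough that the remainder of the pattern still matches from where it stops; whatever follows it matches normally.
`re.match` won't scan ahead — the pattern has to work from the very first character.
The match spans [0:14] → 'cpeejPZvmm9.!v'.
Captured: group 1 = 'c', group 2 = 'peejPZvmm9.!', group 3 = 'v'.

('c', 'peejPZvmm9.!', 'v')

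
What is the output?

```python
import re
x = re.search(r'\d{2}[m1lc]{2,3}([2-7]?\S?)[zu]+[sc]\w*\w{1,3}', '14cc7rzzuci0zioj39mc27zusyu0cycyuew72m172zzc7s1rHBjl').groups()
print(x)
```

The pattern matches exactly 2 of a digit, then 2 to 3 of one of [m1lc]; then optionally a character in [2-7], then optionally a non-whitespace character (captured); then one or more of one of [zu], then one of [sc], then zero or more of a word character; then 1 to 3 of a word character.
`search` walks the string left to right and returns the first match it finds.
The match spans [0:52] → '14cc7rzzuci0zioj39mc27zusyu0cycyuew72m172zzc7s1rHBjl'.
Captured: group 1 = '7r'.

('7r',)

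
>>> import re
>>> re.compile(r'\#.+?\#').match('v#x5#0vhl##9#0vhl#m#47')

None

`match` is anchored at position 0; if the pattern doesn't fit there, it returns None.
Here position 0 doesn't satisfy it, so the call returns None.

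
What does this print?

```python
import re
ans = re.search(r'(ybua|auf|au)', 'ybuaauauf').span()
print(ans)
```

(0, 4)

Unlike `match`, `search` isn't anchored — it looks for the pattern anywhere in the string.
The match spans [0:4] → 'ybua'.
Captured: group 1 = 'ybua'.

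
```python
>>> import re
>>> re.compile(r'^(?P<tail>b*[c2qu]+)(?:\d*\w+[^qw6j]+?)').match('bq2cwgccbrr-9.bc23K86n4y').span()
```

(0, 12)

`re.match` only tries the pattern at the start of the string.
The match spans [0:12] → 'bq2cwgccbrr-'.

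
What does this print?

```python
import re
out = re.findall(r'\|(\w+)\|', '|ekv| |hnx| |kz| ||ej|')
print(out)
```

['ekv', 'hnx', 'kz', 'ej']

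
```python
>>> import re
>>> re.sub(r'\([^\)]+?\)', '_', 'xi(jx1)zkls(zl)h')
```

'xi_zkls_h'

`sub` substitutes '_' at each match site.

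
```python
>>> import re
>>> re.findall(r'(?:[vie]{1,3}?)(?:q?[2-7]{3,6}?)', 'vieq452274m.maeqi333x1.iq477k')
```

['vieq452', 'i333', 'iq477']

With the lazy modifier that quantifier settles for the fewest repetitions that let the rest of the pattern succeed (the atoms after it are unaffected and can still be greedy).
`findall` yields the raw match text (3 of them) because the pattern has no groups.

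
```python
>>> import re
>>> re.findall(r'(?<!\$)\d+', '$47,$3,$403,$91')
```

['7', '03', '1']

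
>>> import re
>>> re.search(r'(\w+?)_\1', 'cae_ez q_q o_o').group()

'e_e'

After group 1 captures some text, `\1` only succeeds where that same text appears again.
`search` walks the string left to right and returns the first match it finds.
The match spans [2:5] → 'e_e'.
Captured: group 1 = 'e'.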